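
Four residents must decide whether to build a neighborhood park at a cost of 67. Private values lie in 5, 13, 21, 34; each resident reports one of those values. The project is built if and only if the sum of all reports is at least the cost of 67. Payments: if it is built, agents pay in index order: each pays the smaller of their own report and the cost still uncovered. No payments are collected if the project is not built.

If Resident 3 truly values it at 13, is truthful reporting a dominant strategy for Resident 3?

Consider the case where Resident 1 reports 5, Resident 2 reports 34 and Resident 4 reports 34.
Truthful report 13: project built, pays 13, utility 13 - 13 = 0.
Report 5 instead: project built, pays 5, utility 13 - 5 = 8.
Since 8 > 0, reporting 5 is strictly better here, so truthful reporting is not dominant.

No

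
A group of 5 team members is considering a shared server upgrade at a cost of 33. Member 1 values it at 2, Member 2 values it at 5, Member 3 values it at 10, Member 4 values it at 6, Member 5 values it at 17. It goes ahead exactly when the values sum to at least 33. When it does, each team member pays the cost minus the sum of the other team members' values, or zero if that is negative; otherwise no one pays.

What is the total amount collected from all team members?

Total value 40 ≥ cost 33, so it is built.
Member 1: others sum to 38; max(0, 33 - 38) = 0.
Member 2: others sum to 35; max(0, 33 - 35) = 0.
Member 3: others sum to 30; max(0, 33 - 30) = 3.
Member 4: others sum to 34; max(0, 33 - 34) = 0.
Member 5: others sum to 23; max(0, 33 - 23) = 10.
Total collected = 0 + 0 + 3 + 0 + 10 = 13.

13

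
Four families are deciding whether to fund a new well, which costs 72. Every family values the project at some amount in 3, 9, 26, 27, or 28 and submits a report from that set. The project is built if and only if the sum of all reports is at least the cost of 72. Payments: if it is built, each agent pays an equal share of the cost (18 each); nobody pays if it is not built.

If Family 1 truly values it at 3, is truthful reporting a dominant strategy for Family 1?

Check each profile of the others' reports and compare truth against every alternative report.
Others report (9, 26, 28): truth gives 0, best alternative gives -15.
Others report (9, 27, 27): truth gives 0, best alternative gives -15.
Others report (9, 27, 28): truth gives 0, best alternative gives -15.
Others report (9, 28, 26): truth gives 0, best alternative gives -15.
Others report (9, 28, 27): truth gives 0, best alternative gives -15.
Others report (9, 28, 28): truth gives 0, best alternative gives -15.
(Remaining 119 profiles checked similarly; truth is weakly best in each.)
In every case the truthful report is at least as good as any alternative, so it is a dominant strategy.

Yes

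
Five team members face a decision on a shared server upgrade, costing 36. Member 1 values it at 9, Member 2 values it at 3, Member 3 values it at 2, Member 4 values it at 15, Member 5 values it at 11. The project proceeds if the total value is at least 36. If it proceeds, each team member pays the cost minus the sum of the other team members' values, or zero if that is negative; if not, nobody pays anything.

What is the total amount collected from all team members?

Total value 40 ≥ cost 36, so it is built.
Member 1: others sum to 31; max(0, 36 - 31) = 5.
Member 2: others sum to 37; max(0, 36 - 37) = 0.
Member 3: others sum to 38; max(0, 36 - 38) = 0.
Member 4: others sum to 25; max(0, 36 - 25) = 11.
Member 5: others sum to 29; max(0, 36 - 29) = 7.
Total collected = 5 + 0 + 0 + 11 + 7 = 23.

23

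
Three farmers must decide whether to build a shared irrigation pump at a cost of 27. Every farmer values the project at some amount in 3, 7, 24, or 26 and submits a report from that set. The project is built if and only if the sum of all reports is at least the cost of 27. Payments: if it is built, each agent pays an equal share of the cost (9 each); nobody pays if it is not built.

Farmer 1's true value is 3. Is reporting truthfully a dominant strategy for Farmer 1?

Check each profile of the others' reports and compare truth against every alternative report.
Others report (3, 24): truth gives -6, best alternative gives -6.
Others report (3, 26): truth gives -6, best alternative gives -6.
Others report (7, 24): truth gives -6, best alternative gives -6.
Others report (7, 26): truth gives -6, best alternative gives -6.
Others report (24, 3): truth gives -6, best alternative gives -6.
Others report (24, 7): truth gives -6, best alternative gives -6.
(Remaining 10 profiles checked similarly; truth is weakly best in each.)
In every case the truthful report is at least as good as any alternative, so it is a dominant strategy.

Yes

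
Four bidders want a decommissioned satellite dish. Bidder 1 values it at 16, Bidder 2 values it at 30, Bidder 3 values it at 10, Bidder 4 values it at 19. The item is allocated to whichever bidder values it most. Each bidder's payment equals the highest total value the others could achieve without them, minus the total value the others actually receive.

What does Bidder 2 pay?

Bidder 2 has the highest value and receives the item.
Without Bidder 2, the item would go to the next-highest value, 19, so the others could achieve 19.
With Bidder 2 present and winning, the others receive nothing, so their total is 0.
Payment = 19 - 0 = 19.

19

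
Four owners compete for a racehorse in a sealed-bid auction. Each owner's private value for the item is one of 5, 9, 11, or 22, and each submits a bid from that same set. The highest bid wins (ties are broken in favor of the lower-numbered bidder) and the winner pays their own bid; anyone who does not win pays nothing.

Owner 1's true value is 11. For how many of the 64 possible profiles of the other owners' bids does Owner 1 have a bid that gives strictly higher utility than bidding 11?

Others bid (5, 5, 5): truth gives 0; bid 5 gives 6 > 0. Violating.
Others bid (5, 5, 9): truth gives 0; bid 9 gives 2 > 0. Violating.
Others bid (5, 9, 5): truth gives 0; bid 9 gives 2 > 0. Violating.
Others bid (5, 9, 9): truth gives 0; bid 9 gives 2 > 0. Violating.
Others bid (5, 5, 11): truth gives 0; no alternative beats it.
Others bid (5, 5, 22): truth gives 0; no alternative beats it.
(Checking all 64 profiles: 8 have a profitable deviation, 56 do not.)

8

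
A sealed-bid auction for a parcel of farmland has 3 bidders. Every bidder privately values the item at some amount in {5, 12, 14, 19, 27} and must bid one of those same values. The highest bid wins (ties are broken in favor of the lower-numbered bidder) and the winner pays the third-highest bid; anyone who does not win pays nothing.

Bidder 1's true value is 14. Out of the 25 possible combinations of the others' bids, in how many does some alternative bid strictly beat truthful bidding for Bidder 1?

8

Others bid (5, 19): truth gives 0; bid 19 gives 9 > 0. Violating.
Others bid (5, 27): truth gives 0; bid 27 gives 9 > 0. Violating.
Others bid (12, 19): truth gives 0; bid 19 gives 2 > 0. Violating.
Others bid (12, 27): truth gives 0; bid 27 gives 2 > 0. Violating.
Others bid (5, 5): truth gives 9; no alternative beats it.
Others bid (5, 12): truth gives 9; no alternative beats it.
(Checking all 25 profiles: 8 have a profitable deviation, 17 do not.)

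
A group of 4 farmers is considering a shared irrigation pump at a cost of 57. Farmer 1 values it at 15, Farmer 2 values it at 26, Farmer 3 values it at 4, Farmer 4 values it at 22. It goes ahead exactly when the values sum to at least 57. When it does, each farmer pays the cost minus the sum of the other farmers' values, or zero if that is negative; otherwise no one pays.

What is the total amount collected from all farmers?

Total value 67 ≥ cost 57, so it is built.
Farmer 1: others sum to 52; max(0, 57 - 52) = 5.
Farmer 2: others sum to 41; max(0, 57 - 41) = 16.
Farmer 3: others sum to 63; max(0, 57 - 63) = 0.
Farmer 4: others sum to 45; max(0, 57 - 45) = 12.
Total collected = 5 + 16 + 0 + 12 = 33.

33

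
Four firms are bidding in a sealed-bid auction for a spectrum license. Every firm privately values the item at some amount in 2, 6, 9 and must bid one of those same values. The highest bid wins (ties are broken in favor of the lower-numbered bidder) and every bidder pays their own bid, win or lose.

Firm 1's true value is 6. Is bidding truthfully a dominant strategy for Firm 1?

Consider the case where Firm 2 bids 2, Firm 3 bids 2 and Firm 4 bids 2.
Truthful bid 6: wins, pays 6, utility 6 - 6 = 0.
Bid 2 instead: wins, pays 2, utility 6 - 2 = 4.
Since 4 > 0, bidding 2 is strictly better here, so truthful bidding is not dominant.

No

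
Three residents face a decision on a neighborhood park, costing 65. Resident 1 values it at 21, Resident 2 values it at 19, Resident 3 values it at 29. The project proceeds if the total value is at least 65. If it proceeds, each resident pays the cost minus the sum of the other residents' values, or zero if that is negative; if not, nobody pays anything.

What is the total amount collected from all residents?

Total value 69 ≥ cost 65, so it is built.
Resident 1: others sum to 48; max(0, 65 - 48) = 17.
Resident 2: others sum to 50; max(0, 65 - 50) = 15.
Resident 3: others sum to 40; max(0, 65 - 40) = 25.
Total collected = 17 + 15 + 25 = 57.

57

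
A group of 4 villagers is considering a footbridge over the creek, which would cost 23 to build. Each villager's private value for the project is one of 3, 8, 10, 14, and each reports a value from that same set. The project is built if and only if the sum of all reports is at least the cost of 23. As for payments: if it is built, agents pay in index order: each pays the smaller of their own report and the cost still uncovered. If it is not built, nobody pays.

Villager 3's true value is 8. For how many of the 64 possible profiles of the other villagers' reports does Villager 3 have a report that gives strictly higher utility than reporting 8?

Others report (3, 3, 14): truth gives 0; report 3 gives 5 > 0. Violating.
Others report (3, 8, 10): truth gives 0; report 3 gives 5 > 0. Violating.
Others report (3, 8, 14): truth gives 0; report 3 gives 5 > 0. Violating.
Others report (3, 10, 8): truth gives 0; report 3 gives 5 > 0. Violating.
Others report (3, 3, 3): truth gives 0; no alternative beats it.
Others report (3, 3, 8): truth gives 0; no alternative beats it.
(Checking all 64 profiles: 30 have a profitable deviation, 34 do not.)

30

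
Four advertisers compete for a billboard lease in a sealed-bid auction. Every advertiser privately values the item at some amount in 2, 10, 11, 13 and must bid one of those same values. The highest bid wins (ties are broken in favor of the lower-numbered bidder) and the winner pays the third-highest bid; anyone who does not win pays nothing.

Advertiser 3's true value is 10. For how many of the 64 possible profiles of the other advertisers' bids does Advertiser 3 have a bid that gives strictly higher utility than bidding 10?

6

Others bid (2, 2, 11): truth gives 0; bid 11 gives 8 > 0. Violating.
Others bid (2, 2, 13): truth gives 0; bid 13 gives 8 > 0. Violating.
Others bid (2, 10, 2): truth gives 0; bid 11 gives 8 > 0. Violating.
Others bid (2, 11, 2): truth gives 0; bid 13 gives 8 > 0. Violating.
Others bid (2, 2, 2): truth gives 8; no alternative beats it.
Others bid (2, 2, 10): truth gives 8; no alternative beats it.
(Checking all 64 profiles: 6 have a profitable deviation, 58 do not.)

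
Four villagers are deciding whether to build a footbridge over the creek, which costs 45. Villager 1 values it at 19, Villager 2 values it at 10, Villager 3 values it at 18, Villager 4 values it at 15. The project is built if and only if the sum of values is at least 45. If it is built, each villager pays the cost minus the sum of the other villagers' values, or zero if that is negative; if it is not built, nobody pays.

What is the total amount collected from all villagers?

Total value 62 ≥ cost 45, so it is built.
Villager 1: others sum to 43; max(0, 45 - 43) = 2.
Villager 2: others sum to 52; max(0, 45 - 52) = 0.
Villager 3: others sum to 44; max(0, 45 - 44) = 1.
Villager 4: others sum to 47; max(0, 45 - 47) = 0.
Total collected = 2 + 0 + 1 + 0 = 3.

3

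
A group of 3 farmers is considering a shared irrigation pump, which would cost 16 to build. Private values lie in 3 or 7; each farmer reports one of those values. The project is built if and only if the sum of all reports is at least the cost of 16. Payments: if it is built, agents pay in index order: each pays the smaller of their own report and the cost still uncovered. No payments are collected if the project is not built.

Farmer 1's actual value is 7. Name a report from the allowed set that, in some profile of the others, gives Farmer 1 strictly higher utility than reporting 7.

3

Suppose Farmer 2 reports 7 and Farmer 3 reports 7.
Report 7: project built, pays 7, utility 7 - 7 = 0.
Report 3: project built, pays 3, utility 7 - 3 = 4.
So reporting 3 beats truth here (4 > 0).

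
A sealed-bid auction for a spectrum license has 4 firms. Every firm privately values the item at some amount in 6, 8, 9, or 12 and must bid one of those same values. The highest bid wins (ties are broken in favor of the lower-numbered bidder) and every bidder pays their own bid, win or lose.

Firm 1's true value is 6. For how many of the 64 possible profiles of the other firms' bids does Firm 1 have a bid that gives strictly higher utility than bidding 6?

Others bid (6, 6, 8): truth gives -6; bid 8 gives -2 > -6. Violating.
Others bid (6, 6, 9): truth gives -6; bid 9 gives -3 > -6. Violating.
Others bid (6, 8, 6): truth gives -6; bid 8 gives -2 > -6. Violating.
Others bid (6, 8, 8): truth gives -6; bid 8 gives -2 > -6. Violating.
Others bid (6, 6, 6): truth gives 0; no alternative beats it.
Others bid (6, 6, 12): truth gives -6; no alternative beats it.
(Checking all 64 profiles: 26 have a profitable deviation, 38 do not.)

26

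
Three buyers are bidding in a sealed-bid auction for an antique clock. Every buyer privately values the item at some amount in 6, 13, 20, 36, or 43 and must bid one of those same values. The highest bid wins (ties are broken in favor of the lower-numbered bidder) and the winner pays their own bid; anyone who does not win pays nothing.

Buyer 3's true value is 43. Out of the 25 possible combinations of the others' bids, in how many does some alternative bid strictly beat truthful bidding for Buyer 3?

9

Others bid (6, 6): truth gives 0; bid 13 gives 30 > 0. Violating.
Others bid (6, 13): truth gives 0; bid 20 gives 23 > 0. Violating.
Others bid (6, 20): truth gives 0; bid 36 gives 7 > 0. Violating.
Others bid (13, 6): truth gives 0; bid 20 gives 23 > 0. Violating.
Others bid (6, 36): truth gives 0; no alternative beats it.
Others bid (6, 43): truth gives 0; no alternative beats it.
(Checking all 25 profiles: 9 have a profitable deviation, 16 do not.)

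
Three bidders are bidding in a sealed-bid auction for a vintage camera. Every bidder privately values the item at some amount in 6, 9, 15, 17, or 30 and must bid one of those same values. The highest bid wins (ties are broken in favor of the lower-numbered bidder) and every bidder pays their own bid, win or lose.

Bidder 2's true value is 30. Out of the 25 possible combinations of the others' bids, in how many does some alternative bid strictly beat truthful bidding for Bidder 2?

17

Others bid (6, 6): truth gives 0; bid 9 gives 21 > 0. Violating.
Others bid (6, 9): truth gives 0; bid 9 gives 21 > 0. Violating.
Others bid (6, 15): truth gives 0; bid 15 gives 15 > 0. Violating.
Others bid (6, 17): truth gives 0; bid 17 gives 13 > 0. Violating.
Others bid (6, 30): truth gives 0; no alternative beats it.
Others bid (9, 30): truth gives 0; no alternative beats it.
(Checking all 25 profiles: 17 have a profitable deviation, 8 do not.)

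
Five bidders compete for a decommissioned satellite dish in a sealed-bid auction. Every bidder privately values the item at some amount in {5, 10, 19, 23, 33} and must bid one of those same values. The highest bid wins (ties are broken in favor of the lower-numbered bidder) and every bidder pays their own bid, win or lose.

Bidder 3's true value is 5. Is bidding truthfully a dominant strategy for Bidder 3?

Check each profile of the others' bids and compare truth against every alternative bid.
Others bid (5, 5, 5, 19): truth gives -5, best alternative gives -10.
Others bid (5, 5, 5, 23): truth gives -5, best alternative gives -10.
Others bid (5, 5, 5, 33): truth gives -5, best alternative gives -10.
Others bid (5, 5, 10, 19): truth gives -5, best alternative gives -10.
Others bid (5, 5, 10, 23): truth gives -5, best alternative gives -10.
Others bid (5, 5, 10, 33): truth gives -5, best alternative gives -10.
(Remaining 619 profiles checked similarly; truth is weakly best in each.)
In every case the truthful bid is at least as good as any alternative, so it is a dominant strategy.

Yes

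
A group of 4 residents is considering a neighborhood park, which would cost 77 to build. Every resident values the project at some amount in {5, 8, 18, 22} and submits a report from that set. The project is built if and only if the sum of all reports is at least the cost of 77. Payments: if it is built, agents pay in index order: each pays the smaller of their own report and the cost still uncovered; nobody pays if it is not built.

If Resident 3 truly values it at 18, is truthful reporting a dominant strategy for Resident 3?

Check each profile of the others' reports and compare truth against every alternative report.
Others report (5, 5, 5): truth gives 0, best alternative gives 0.
Others report (5, 5, 8): truth gives 0, best alternative gives 0.
Others report (5, 5, 18): truth gives 0, best alternative gives 0.
Others report (5, 5, 22): truth gives 0, best alternative gives 0.
Others report (5, 8, 5): truth gives 0, best alternative gives 0.
Others report (5, 8, 8): truth gives 0, best alternative gives 0.
(Remaining 58 profiles checked similarly; truth is weakly best in each.)
In every case the truthful report is at least as good as any alternative, so it is a dominant strategy.

Yes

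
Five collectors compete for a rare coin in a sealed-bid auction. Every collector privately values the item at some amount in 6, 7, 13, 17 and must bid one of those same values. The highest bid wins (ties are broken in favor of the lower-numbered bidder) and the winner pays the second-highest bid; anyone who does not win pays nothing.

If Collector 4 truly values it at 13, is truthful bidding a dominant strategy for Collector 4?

Yes

Check each profile of the others' bids and compare truth against every alternative bid.
Others bid (6, 6, 6, 6): truth gives 7, best alternative gives 7.
Others bid (6, 6, 6, 7): truth gives 6, best alternative gives 6.
Others bid (6, 6, 7, 6): truth gives 6, best alternative gives 6.
Others bid (6, 6, 7, 7): truth gives 6, best alternative gives 6.
Others bid (6, 7, 6, 6): truth gives 6, best alternative gives 6.
Others bid (6, 7, 6, 7): truth gives 6, best alternative gives 6.
(Remaining 250 profiles checked similarly; truth is weakly best in each.)
In every case the truthful bid is at least as good as any alternative, so it is a dominant strategy.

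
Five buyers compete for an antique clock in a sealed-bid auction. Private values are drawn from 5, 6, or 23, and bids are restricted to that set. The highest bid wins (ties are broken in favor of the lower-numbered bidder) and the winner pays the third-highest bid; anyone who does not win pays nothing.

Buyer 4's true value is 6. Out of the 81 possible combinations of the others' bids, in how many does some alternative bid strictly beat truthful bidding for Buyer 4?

4

Others bid (5, 5, 5, 23): truth gives 0; bid 23 gives 1 > 0. Violating.
Others bid (5, 5, 6, 5): truth gives 0; bid 23 gives 1 > 0. Violating.
Others bid (5, 6, 5, 5): truth gives 0; bid 23 gives 1 > 0. Violating.
Others bid (6, 5, 5, 5): truth gives 0; bid 23 gives 1 > 0. Violating.
Others bid (5, 5, 5, 5): truth gives 1; no alternative beats it.
Others bid (5, 5, 5, 6): truth gives 1; no alternative beats it.
(Checking all 81 profiles: 4 have a profitable deviation, 77 do not.)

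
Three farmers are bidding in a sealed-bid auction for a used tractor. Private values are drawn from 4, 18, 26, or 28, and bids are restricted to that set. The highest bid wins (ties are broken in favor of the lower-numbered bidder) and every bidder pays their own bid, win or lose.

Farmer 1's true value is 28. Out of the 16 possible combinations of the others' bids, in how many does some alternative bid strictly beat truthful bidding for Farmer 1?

9

Others bid (4, 4): truth gives 0; bid 4 gives 24 > 0. Violating.
Others bid (4, 18): truth gives 0; bid 18 gives 10 > 0. Violating.
Others bid (4, 26): truth gives 0; bid 26 gives 2 > 0. Violating.
Others bid (18, 4): truth gives 0; bid 18 gives 10 > 0. Violating.
Others bid (4, 28): truth gives 0; no alternative beats it.
Others bid (18, 28): truth gives 0; no alternative beats it.
(Checking all 16 profiles: 9 have a profitable deviation, 7 do not.)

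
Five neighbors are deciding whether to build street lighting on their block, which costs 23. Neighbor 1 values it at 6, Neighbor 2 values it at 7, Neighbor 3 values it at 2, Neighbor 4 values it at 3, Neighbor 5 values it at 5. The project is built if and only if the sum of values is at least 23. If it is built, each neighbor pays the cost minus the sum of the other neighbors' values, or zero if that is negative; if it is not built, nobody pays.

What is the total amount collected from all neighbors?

23

Total value 23 ≥ cost 23, so it is built.
Neighbor 1: others sum to 17; max(0, 23 - 17) = 6.
Neighbor 2: others sum to 16; max(0, 23 - 16) = 7.
Neighbor 3: others sum to 21; max(0, 23 - 21) = 2.
Neighbor 4: others sum to 20; max(0, 23 - 20) = 3.
Neighbor 5: others sum to 18; max(0, 23 - 18) = 5.
Total collected = 6 + 7 + 2 + 3 + 5 = 23.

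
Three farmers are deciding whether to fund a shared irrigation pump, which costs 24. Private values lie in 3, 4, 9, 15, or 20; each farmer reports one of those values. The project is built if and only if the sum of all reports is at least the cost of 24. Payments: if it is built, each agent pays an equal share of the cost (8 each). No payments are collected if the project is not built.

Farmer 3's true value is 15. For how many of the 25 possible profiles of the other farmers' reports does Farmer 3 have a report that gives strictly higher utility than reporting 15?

4

Others report (3, 3): truth gives 0; report 20 gives 7 > 0. Violating.
Others report (3, 4): truth gives 0; report 20 gives 7 > 0. Violating.
Others report (4, 3): truth gives 0; report 20 gives 7 > 0. Violating.
Others report (4, 4): truth gives 0; report 20 gives 7 > 0. Violating.
Others report (3, 9): truth gives 7; no alternative beats it.
Others report (3, 15): truth gives 7; no alternative beats it.
(Checking all 25 profiles: 4 have a profitable deviation, 21 do not.)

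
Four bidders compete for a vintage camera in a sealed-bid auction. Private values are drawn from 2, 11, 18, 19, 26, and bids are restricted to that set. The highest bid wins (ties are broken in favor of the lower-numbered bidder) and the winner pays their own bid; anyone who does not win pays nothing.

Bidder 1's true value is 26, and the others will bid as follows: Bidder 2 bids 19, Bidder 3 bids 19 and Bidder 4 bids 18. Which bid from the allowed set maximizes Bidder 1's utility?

19

Bid 2: loses, pays 0, utility 0.
Bid 11: loses, pays 0, utility 0.
Bid 18: loses, pays 0, utility 0.
Bid 19: wins, pays 19, utility 26 - 19 = 7.
Bid 26: wins, pays 26, utility 26 - 26 = 0.
The best choice is 19 with utility 7.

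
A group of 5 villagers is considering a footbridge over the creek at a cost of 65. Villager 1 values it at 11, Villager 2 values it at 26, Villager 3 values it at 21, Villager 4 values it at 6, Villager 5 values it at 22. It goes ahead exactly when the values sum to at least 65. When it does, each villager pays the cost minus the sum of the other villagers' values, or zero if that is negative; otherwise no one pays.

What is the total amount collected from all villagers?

Total value 86 ≥ cost 65, so it is built.
Villager 1: others sum to 75; max(0, 65 - 75) = 0.
Villager 2: others sum to 60; max(0, 65 - 60) = 5.
Villager 3: others sum to 65; max(0, 65 - 65) = 0.
Villager 4: others sum to 80; max(0, 65 - 80) = 0.
Villager 5: others sum to 64; max(0, 65 - 64) = 1.
Total collected = 0 + 5 + 0 + 0 + 1 = 6.

6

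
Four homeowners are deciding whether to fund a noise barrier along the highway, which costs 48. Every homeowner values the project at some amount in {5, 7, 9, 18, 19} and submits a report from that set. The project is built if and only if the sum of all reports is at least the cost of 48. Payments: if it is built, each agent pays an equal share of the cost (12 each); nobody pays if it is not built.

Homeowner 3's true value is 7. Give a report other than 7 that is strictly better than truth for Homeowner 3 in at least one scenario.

5

Suppose Homeowner 1 reports 5, Homeowner 2 reports 18 and Homeowner 4 reports 18.
Report 7: project built, pays 12, utility 7 - 12 = -5.
Report 5: project not built, utility 0.
So reporting 5 beats truth here (0 > -5).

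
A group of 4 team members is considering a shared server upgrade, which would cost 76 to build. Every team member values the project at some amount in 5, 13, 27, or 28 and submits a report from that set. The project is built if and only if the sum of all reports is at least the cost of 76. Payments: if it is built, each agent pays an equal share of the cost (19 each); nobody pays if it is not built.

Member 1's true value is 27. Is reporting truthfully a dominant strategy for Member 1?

Check each profile of the others' reports and compare truth against every alternative report.
Others report (5, 27, 27): truth gives 8, best alternative gives 8.
Others report (5, 27, 28): truth gives 8, best alternative gives 8.
Others report (5, 28, 27): truth gives 8, best alternative gives 8.
Others report (5, 28, 28): truth gives 8, best alternative gives 8.
Others report (13, 13, 27): truth gives 8, best alternative gives 8.
Others report (13, 13, 28): truth gives 8, best alternative gives 8.
(Remaining 58 profiles checked similarly; truth is weakly best in each.)
In every case the truthful report is at least as good as any alternative, so it is a dominant strategy.

Yes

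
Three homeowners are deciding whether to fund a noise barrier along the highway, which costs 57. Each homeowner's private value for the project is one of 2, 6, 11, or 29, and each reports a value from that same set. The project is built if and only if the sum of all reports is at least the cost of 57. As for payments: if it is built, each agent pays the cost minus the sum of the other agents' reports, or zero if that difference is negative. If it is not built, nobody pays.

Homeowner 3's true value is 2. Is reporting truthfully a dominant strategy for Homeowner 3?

Check each profile of the others' reports and compare truth against every alternative report.
Others report (29, 29): truth gives 2, best alternative gives 2.
Others report (2, 2): truth gives 0, best alternative gives 0.
Others report (2, 6): truth gives 0, best alternative gives 0.
Others report (2, 11): truth gives 0, best alternative gives 0.
Others report (2, 29): truth gives 0, best alternative gives 0.
Others report (6, 2): truth gives 0, best alternative gives 0.
(Remaining 10 profiles checked similarly; truth is weakly best in each.)
In every case the truthful report is at least as good as any alternative, so it is a dominant strategy.

Yes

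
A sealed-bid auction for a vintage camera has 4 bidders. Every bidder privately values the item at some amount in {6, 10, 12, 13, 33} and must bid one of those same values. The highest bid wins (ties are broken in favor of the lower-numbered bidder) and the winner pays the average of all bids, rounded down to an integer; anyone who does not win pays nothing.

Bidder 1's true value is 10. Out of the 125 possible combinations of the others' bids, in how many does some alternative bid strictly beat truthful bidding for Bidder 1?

7

Others bid (6, 6, 6): truth gives 3; bid 6 gives 4 > 3. Violating.
Others bid (6, 6, 12): truth gives 0; bid 12 gives 1 > 0. Violating.
Others bid (6, 6, 13): truth gives 0; bid 13 gives 1 > 0. Violating.
Others bid (6, 12, 6): truth gives 0; bid 12 gives 1 > 0. Violating.
Others bid (6, 6, 10): truth gives 2; no alternative beats it.
Others bid (6, 6, 33): truth gives 0; no alternative beats it.
(Checking all 125 profiles: 7 have a profitable deviation, 118 do not.)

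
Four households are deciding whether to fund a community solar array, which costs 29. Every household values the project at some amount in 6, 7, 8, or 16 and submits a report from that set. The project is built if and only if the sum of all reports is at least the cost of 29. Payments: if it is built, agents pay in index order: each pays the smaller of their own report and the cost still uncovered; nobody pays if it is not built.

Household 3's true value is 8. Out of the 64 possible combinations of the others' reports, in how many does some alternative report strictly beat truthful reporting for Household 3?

Others report (6, 6, 16): truth gives 0; report 6 gives 2 > 0. Violating.
Others report (6, 7, 16): truth gives 0; report 6 gives 2 > 0. Violating.
Others report (6, 8, 8): truth gives 0; report 7 gives 1 > 0. Violating.
Others report (6, 8, 16): truth gives 0; report 6 gives 2 > 0. Violating.
Others report (6, 6, 6): truth gives 0; no alternative beats it.
Others report (6, 6, 7): truth gives 0; no alternative beats it.
(Checking all 64 profiles: 27 have a profitable deviation, 37 do not.)

27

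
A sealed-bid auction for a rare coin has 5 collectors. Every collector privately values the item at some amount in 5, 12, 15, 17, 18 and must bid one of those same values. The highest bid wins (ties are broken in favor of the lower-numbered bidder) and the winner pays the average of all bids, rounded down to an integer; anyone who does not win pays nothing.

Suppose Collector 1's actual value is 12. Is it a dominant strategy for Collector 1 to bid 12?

No

Consider the case where Collector 2 bids 5, Collector 3 bids 5, Collector 4 bids 5 and Collector 5 bids 5.
Truthful bid 12: wins, pays 6, utility 12 - 6 = 6.
Bid 5 instead: wins, pays 5, utility 12 - 5 = 7.
Since 7 > 6, bidding 5 is strictly better here, so truthful bidding is not dominant.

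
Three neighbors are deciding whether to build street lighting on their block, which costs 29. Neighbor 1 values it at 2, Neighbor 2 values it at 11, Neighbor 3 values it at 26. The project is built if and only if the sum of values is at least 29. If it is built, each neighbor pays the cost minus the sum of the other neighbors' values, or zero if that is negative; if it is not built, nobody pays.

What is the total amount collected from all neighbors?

Total value 39 ≥ cost 29, so it is built.
Neighbor 1: others sum to 37; max(0, 29 - 37) = 0.
Neighbor 2: others sum to 28; max(0, 29 - 28) = 1.
Neighbor 3: others sum to 13; max(0, 29 - 13) = 16.
Total collected = 0 + 1 + 16 = 17.

17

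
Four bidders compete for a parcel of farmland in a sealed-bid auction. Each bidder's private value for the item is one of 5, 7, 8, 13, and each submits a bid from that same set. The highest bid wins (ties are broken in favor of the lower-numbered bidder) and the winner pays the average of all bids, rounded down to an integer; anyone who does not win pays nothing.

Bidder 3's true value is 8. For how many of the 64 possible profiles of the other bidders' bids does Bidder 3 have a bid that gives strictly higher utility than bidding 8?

2

Others bid (5, 8, 5): truth gives 0; bid 13 gives 1 > 0. Violating.
Others bid (8, 5, 5): truth gives 0; bid 13 gives 1 > 0. Violating.
Others bid (5, 5, 5): truth gives 3; no alternative beats it.
Others bid (5, 5, 7): truth gives 2; no alternative beats it.
(Checking all 64 profiles: 2 have a profitable deviation, 62 do not.)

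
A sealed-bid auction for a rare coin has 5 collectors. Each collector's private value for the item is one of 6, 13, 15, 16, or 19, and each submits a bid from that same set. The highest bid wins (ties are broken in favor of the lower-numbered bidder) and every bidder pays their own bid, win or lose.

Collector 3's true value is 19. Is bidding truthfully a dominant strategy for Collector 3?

Consider the case where Collector 1 bids 6, Collector 2 bids 6, Collector 4 bids 6 and Collector 5 bids 6.
Truthful bid 19: wins, pays 19, utility 19 - 19 = 0.
Bid 13 instead: wins, pays 13, utility 19 - 13 = 6.
Since 6 > 0, bidding 13 is strictly better here, so truthful bidding is not dominant.

No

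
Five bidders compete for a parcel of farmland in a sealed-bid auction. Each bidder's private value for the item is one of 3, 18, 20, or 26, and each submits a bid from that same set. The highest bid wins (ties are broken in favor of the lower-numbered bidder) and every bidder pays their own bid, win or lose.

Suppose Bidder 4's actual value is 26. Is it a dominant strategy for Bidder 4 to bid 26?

No

Consider the case where Bidder 1 bids 3, Bidder 2 bids 3, Bidder 3 bids 3 and Bidder 5 bids 3.
Truthful bid 26: wins, pays 26, utility 26 - 26 = 0.
Bid 18 instead: wins, pays 18, utility 26 - 18 = 8.
Since 8 > 0, bidding 18 is strictly better here, so truthful bidding is not dominant.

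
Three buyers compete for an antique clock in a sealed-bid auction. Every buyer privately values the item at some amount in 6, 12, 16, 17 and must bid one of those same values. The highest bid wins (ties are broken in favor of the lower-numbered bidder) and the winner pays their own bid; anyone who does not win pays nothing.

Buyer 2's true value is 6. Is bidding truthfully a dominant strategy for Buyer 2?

Yes

Check each profile of the others' bids and compare truth against every alternative bid.
Others bid (6, 6): truth gives 0, best alternative gives -6.
Others bid (6, 12): truth gives 0, best alternative gives -6.
Others bid (6, 16): truth gives 0, best alternative gives 0.
Others bid (6, 17): truth gives 0, best alternative gives 0.
Others bid (12, 6): truth gives 0, best alternative gives 0.
Others bid (12, 12): truth gives 0, best alternative gives 0.
(Remaining 10 profiles checked similarly; truth is weakly best in each.)
In every case the truthful bid is at least as good as any alternative, so it is a dominant strategy.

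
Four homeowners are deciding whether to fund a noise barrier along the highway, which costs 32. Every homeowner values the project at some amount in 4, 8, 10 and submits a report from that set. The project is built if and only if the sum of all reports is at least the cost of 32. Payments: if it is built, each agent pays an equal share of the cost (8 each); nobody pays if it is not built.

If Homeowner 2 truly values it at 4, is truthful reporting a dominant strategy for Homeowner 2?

Yes

Check each profile of the others' reports and compare truth against every alternative report.
Others report (4, 10, 10): truth gives 0, best alternative gives -4.
Others report (8, 8, 8): truth gives 0, best alternative gives -4.
Others report (8, 8, 10): truth gives 0, best alternative gives -4.
Others report (8, 10, 8): truth gives 0, best alternative gives -4.
Others report (10, 4, 10): truth gives 0, best alternative gives -4.
Others report (10, 8, 8): truth gives 0, best alternative gives -4.
(Remaining 21 profiles checked similarly; truth is weakly best in each.)
In every case the truthful report is at least as good as any alternative, so it is a dominant strategy.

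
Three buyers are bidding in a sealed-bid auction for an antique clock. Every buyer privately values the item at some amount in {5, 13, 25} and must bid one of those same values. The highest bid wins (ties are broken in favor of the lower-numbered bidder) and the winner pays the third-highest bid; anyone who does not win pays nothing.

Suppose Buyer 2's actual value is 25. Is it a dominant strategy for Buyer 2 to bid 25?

Yes

Check each profile of the others' bids and compare truth against every alternative bid.
Others bid (5, 25): truth gives 20, best alternative gives 0.
Others bid (13, 5): truth gives 20, best alternative gives 0.
Others bid (13, 13): truth gives 12, best alternative gives 0.
Others bid (13, 25): truth gives 12, best alternative gives 0.
Others bid (5, 5): truth gives 20, best alternative gives 20.
Others bid (5, 13): truth gives 20, best alternative gives 20.
(Remaining 3 profiles checked similarly; truth is weakly best in each.)
In every case the truthful bid is at least as good as any alternative, so it is a dominant strategy.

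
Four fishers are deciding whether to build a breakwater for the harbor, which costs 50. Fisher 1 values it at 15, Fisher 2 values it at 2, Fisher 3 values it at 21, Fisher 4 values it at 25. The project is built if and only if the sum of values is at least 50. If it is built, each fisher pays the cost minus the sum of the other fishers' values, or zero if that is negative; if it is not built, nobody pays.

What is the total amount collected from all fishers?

Total value 63 ≥ cost 50, so it is built.
Fisher 1: others sum to 48; max(0, 50 - 48) = 2.
Fisher 2: others sum to 61; max(0, 50 - 61) = 0.
Fisher 3: others sum to 42; max(0, 50 - 42) = 8.
Fisher 4: others sum to 38; max(0, 50 - 38) = 12.
Total collected = 2 + 0 + 8 + 12 = 22.

22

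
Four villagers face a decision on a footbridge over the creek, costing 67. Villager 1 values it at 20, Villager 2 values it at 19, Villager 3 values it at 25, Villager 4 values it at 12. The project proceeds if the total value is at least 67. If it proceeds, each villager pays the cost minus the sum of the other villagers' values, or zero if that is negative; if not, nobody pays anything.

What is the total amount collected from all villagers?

40

Total value 76 ≥ cost 67, so it is built.
Villager 1: others sum to 56; max(0, 67 - 56) = 11.
Villager 2: others sum to 57; max(0, 67 - 57) = 10.
Villager 3: others sum to 51; max(0, 67 - 51) = 16.
Villager 4: others sum to 64; max(0, 67 - 64) = 3.
Total collected = 11 + 10 + 16 + 3 = 40.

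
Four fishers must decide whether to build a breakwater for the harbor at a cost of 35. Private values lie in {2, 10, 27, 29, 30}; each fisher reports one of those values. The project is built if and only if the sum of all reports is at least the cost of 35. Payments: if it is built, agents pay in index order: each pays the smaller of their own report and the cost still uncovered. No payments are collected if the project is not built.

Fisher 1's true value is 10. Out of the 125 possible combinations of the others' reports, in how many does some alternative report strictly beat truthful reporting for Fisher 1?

114

Others report (2, 2, 29): truth gives 0; report 2 gives 8 > 0. Violating.
Others report (2, 2, 30): truth gives 0; report 2 gives 8 > 0. Violating.
Others report (2, 10, 27): truth gives 0; report 2 gives 8 > 0. Violating.
Others report (2, 10, 29): truth gives 0; report 2 gives 8 > 0. Violating.
Others report (2, 2, 2): truth gives 0; no alternative beats it.
Others report (2, 2, 10): truth gives 0; no alternative beats it.
(Checking all 125 profiles: 114 have a profitable deviation, 11 do not.)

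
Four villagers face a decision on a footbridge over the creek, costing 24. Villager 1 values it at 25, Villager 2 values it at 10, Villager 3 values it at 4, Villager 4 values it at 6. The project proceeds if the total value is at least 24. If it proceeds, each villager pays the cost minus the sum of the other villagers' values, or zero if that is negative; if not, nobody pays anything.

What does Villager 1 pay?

4

Total value 45 ≥ cost 24, so the project is built.
The other villagers' values sum to 20.
Cost minus that sum is 24 - 20 = 4.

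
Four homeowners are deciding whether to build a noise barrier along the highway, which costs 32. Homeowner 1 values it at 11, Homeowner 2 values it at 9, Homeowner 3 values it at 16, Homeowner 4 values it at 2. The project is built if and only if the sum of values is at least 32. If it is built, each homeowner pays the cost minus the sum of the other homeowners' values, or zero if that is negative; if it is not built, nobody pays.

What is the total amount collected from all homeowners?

Total value 38 ≥ cost 32, so it is built.
Homeowner 1: others sum to 27; max(0, 32 - 27) = 5.
Homeowner 2: others sum to 29; max(0, 32 - 29) = 3.
Homeowner 3: others sum to 22; max(0, 32 - 22) = 10.
Homeowner 4: others sum to 36; max(0, 32 - 36) = 0.
Total collected = 5 + 3 + 10 + 0 = 18.

18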